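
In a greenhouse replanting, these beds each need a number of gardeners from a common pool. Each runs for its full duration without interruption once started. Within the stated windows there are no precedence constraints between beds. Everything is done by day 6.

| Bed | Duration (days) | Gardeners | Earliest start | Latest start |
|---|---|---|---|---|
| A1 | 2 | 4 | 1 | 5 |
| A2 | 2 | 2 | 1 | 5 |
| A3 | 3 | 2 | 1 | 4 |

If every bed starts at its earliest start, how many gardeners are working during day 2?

At early start, day 2 has: A1, A2, A3.
Demand: 4 + 2 + 2 = 8.

8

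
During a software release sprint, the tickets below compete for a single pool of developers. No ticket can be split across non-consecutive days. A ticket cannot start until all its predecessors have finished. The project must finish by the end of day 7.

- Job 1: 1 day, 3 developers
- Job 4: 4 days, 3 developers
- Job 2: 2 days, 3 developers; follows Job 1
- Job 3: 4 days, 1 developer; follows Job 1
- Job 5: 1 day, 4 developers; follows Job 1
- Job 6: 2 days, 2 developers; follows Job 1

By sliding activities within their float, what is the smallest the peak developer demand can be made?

Early-start (Job 1@1, Job 4@1, Job 2@2, Job 3@2, Job 5@2, Job 6@2) gives peak 13: d1:6  d2:13  d3:9  d4:4  d5:1  d6:0  d7:0.
Shift Job 3→4, Job 5→5, Job 6→6.
Schedule Job 1@1, Job 4@1, Job 2@2, Job 3@4, Job 5@5, Job 6@6: d1:6  d2:6  d3:6  d4:4  d5:5  d6:3  d7:3 — peak 6.

6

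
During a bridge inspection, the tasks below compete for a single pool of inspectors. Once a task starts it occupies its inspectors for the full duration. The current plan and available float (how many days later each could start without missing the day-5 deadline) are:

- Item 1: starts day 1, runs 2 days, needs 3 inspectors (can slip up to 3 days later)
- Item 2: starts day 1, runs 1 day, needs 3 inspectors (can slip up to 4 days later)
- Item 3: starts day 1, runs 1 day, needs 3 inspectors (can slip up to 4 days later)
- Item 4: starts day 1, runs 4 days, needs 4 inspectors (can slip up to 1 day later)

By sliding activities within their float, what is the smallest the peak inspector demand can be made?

Early-start (Item 1@1, Item 2@1, Item 3@1, Item 4@1) gives peak 13: d1:13  d2:7  d3:4  d4:4  d5:0.
Shift Item 3→3, Item 4→2.
Schedule Item 1@1, Item 2@1, Item 3@3, Item 4@2: d1:6  d2:7  d3:7  d4:4  d5:4 — peak 7.

7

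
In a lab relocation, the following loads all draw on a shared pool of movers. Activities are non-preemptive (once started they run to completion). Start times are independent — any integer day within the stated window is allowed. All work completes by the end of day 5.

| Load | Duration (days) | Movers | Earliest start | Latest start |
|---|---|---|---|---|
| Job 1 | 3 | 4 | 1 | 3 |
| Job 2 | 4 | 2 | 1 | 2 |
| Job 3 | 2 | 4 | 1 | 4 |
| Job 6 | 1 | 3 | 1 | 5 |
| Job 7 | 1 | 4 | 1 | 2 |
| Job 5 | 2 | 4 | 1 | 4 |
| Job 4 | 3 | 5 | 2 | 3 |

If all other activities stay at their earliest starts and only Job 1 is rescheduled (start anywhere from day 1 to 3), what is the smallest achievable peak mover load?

17

Job 1@1: d1:21  d2:19  d3:11  d4:7  d5:0 → peak 21
Job 1@2: d1:17  d2:19  d3:11  d4:11  d5:0 → peak 19
Job 1@3: d1:17  d2:15  d3:11  d4:11  d5:4 → peak 17
Best is Job 1@3, peak 17.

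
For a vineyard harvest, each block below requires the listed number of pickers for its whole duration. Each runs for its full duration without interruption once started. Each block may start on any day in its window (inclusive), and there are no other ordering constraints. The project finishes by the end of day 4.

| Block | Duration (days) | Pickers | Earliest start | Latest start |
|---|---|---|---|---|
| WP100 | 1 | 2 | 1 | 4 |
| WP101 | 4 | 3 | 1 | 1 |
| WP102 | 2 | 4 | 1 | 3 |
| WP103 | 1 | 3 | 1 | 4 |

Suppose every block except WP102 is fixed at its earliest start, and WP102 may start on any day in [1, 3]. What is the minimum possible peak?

8

WP102@1: d1:12  d2:7  d3:3  d4:3 → peak 12
WP102@2: d1:8  d2:7  d3:7  d4:3 → peak 8
WP102@3: d1:8  d2:3  d3:7  d4:7 → peak 8
Best is WP102@2, peak 8.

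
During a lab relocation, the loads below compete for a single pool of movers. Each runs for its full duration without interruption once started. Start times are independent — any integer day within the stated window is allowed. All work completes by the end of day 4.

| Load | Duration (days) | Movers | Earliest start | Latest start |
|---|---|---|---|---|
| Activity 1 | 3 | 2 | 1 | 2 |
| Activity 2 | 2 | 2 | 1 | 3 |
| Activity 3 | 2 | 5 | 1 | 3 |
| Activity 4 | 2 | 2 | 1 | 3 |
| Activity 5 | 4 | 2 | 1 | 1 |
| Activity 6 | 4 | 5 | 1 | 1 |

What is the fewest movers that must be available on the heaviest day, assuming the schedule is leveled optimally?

14

Early-start (Activity 1@1, Activity 2@1, Activity 3@1, Activity 4@1, Activity 5@1, Activity 6@1) gives peak 18: d1:18  d2:18  d3:9  d4:7.
Shift Activity 3→3.
Schedule Activity 1@1, Activity 2@1, Activity 3@3, Activity 4@1, Activity 5@1, Activity 6@1: d1:13  d2:13  d3:14  d4:12 — peak 14.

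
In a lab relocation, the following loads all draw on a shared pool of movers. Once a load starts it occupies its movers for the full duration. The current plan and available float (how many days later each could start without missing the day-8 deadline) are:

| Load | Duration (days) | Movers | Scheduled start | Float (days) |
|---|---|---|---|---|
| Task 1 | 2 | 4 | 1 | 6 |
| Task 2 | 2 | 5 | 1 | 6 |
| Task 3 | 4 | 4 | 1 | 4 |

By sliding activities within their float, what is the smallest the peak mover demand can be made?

Early-start (Task 1@1, Task 2@1, Task 3@1) gives peak 13: d1:13  d2:13  d3:4  d4:4  d5:0  d6:0  d7:0  d8:0.
Shift Task 2→3, Task 3→5.
Schedule Task 1@1, Task 2@3, Task 3@5: d1:4  d2:4  d3:5  d4:5  d5:4  d6:4  d7:4  d8:4 — peak 5.
Total mover-days = 34 over 8 days ⇒ peak ≥ ⌈34/8⌉ = 5, so 5 is optimal.

5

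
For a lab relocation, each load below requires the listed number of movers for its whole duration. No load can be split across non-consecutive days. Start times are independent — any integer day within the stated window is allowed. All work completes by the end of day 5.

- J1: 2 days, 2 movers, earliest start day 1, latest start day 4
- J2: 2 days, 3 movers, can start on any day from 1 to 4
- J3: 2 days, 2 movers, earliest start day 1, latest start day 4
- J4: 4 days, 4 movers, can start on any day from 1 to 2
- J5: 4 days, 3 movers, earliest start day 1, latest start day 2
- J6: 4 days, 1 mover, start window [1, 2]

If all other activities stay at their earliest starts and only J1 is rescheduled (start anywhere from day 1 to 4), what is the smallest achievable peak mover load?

13

J1@1: d1:15  d2:15  d3:8  d4:8  d5:0 → peak 15
J1@2: d1:13  d2:15  d3:10  d4:8  d5:0 → peak 15
J1@3: d1:13  d2:13  d3:10  d4:10  d5:0 → peak 13
J1@4: d1:13  d2:13  d3:8  d4:10  d5:2 → peak 13
Best is J1@3, peak 13.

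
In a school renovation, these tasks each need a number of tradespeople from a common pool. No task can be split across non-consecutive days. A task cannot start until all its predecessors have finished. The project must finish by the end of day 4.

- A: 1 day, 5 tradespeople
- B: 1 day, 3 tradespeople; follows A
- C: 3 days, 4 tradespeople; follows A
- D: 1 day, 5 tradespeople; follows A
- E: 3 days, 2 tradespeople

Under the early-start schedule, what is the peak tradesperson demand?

14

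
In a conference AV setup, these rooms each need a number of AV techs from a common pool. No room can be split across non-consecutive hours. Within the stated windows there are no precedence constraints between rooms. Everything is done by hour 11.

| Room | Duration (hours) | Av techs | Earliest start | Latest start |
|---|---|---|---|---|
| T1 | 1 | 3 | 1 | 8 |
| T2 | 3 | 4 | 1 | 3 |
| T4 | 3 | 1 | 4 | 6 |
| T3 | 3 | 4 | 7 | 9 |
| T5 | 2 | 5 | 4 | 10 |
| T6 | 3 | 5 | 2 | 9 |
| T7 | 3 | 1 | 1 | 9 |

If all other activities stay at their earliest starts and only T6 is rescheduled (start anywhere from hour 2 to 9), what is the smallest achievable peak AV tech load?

9

T6@2: h1:8  h2:10  h3:10  h4:11  h5:6  h6:1  h7:4  h8:4  h9:4  h10:0  h11:0 → peak 11
T6@3: h1:8  h2:5  h3:10  h4:11  h5:11  h6:1  h7:4  h8:4  h9:4  h10:0  h11:0 → peak 11
T6@4: h1:8  h2:5  h3:5  h4:11  h5:11  h6:6  h7:4  h8:4  h9:4  h10:0  h11:0 → peak 11
T6@5: h1:8  h2:5  h3:5  h4:6  h5:11  h6:6  h7:9  h8:4  h9:4  h10:0  h11:0 → peak 11
T6@6: h1:8  h2:5  h3:5  h4:6  h5:6  h6:6  h7:9  h8:9  h9:4  h10:0  h11:0 → peak 9
T6@7: h1:8  h2:5  h3:5  h4:6  h5:6  h6:1  h7:9  h8:9  h9:9  h10:0  h11:0 → peak 9
T6@8: h1:8  h2:5  h3:5  h4:6  h5:6  h6:1  h7:4  h8:9  h9:9  h10:5  h11:0 → peak 9
T6@9: h1:8  h2:5  h3:5  h4:6  h5:6  h6:1  h7:4  h8:4  h9:9  h10:5  h11:5 → peak 9
Best is T6@6, peak 9.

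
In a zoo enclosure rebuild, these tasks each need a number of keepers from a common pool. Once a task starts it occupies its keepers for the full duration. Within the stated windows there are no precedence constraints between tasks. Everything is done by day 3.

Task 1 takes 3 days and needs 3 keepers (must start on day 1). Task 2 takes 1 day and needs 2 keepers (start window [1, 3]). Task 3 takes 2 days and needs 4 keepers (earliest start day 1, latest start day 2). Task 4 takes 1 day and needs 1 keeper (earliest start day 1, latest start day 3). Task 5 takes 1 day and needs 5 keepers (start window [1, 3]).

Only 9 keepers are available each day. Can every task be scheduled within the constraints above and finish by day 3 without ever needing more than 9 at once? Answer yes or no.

yes

Schedule Task 1@1, Task 2@1, Task 3@1, Task 4@2, Task 5@3: d1:9  d2:8  d3:8 — peak 9 ≤ 9.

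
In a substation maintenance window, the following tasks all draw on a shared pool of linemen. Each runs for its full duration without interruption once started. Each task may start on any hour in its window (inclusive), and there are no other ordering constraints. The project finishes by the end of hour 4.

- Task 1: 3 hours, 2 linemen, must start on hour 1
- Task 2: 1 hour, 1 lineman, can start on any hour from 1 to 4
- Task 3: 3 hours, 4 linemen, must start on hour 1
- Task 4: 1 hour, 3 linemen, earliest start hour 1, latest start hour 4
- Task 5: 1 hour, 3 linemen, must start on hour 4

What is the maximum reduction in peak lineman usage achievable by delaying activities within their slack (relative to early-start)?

Early-start peak: h1:10  h2:6  h3:6  h4:3 ⇒ 10.
Leveled (Task 1@1, Task 2@1, Task 3@1, Task 4@4, Task 5@4): h1:7  h2:6  h3:6  h4:6 ⇒ 7.
Reduction 10 − 7 = 3.

3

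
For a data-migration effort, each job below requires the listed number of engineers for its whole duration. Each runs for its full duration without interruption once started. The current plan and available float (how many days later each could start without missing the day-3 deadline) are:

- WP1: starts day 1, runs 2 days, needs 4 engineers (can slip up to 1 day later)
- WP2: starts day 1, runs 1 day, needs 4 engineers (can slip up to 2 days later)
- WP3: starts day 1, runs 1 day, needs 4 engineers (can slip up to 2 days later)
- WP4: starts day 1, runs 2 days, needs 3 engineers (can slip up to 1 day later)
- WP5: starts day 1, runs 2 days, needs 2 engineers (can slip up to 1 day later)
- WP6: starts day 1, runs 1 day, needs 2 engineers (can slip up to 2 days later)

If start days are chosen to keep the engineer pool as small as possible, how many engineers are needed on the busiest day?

10

Early-start (WP1@1, WP2@1, WP3@1, WP4@1, WP5@1, WP6@1) gives peak 19: d1:19  d2:9  d3:0.
Shift WP3→3, WP4→2, WP6→3.
Schedule WP1@1, WP2@1, WP3@3, WP4@2, WP5@1, WP6@3: d1:10  d2:9  d3:9 — peak 10.
Total engineer-days = 28 over 3 days ⇒ peak ≥ ⌈28/3⌉ = 10, so 10 is optimal.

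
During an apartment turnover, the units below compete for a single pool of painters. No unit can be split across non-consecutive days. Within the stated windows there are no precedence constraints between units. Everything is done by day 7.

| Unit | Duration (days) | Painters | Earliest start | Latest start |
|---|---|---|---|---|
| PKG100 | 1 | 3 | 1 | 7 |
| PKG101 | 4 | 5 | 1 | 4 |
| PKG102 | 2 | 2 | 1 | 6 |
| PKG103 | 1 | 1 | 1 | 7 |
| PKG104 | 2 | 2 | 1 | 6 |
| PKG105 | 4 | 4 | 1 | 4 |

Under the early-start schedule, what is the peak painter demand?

17

Early-start schedule: PKG100@1, PKG101@1, PKG102@1, PKG103@1, PKG104@1, PKG105@1.
Load per day: day 1: 17, day 2: 13, day 3: 9, day 4: 9, day 5: 0, day 6: 0, day 7: 0.
Peak is 17.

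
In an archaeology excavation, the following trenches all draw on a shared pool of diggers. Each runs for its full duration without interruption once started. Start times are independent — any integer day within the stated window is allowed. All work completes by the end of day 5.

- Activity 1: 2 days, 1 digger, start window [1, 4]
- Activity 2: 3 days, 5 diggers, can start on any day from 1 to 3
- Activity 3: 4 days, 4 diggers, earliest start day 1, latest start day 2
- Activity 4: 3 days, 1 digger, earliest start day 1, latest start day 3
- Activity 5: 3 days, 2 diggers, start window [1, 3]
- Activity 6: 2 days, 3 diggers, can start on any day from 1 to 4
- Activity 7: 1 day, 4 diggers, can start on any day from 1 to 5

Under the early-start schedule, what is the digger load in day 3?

At early start, day 3 has: Activity 2, Activity 3, Activity 4, Activity 5.
Demand: 5 + 4 + 1 + 2 = 12.

12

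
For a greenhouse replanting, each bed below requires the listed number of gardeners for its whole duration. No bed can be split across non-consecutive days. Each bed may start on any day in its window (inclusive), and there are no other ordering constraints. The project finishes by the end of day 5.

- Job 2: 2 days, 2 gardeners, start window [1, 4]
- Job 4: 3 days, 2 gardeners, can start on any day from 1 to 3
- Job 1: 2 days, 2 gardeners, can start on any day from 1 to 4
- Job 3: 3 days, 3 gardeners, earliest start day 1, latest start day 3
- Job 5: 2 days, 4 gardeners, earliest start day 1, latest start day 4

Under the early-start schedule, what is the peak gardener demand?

13

Early-start schedule: Job 2@1, Job 4@1, Job 1@1, Job 3@1, Job 5@1.
Load per day: day 1: 13, day 2: 13, day 3: 5, day 4: 0, day 5: 0.
Peak is 13.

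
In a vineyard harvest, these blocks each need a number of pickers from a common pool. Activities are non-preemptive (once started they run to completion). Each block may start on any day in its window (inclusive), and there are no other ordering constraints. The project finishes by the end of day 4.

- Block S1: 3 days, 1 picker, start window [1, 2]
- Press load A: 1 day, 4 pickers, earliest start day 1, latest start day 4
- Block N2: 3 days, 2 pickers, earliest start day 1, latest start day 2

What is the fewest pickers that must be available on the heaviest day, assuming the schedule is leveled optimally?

4

Early-start (Block S1@1, Press load A@1, Block N2@1) gives peak 7: d1:7  d2:3  d3:3  d4:0.
Shift Press load A→4.
Schedule Block S1@1, Press load A@4, Block N2@1: d1:3  d2:3  d3:3  d4:4 — peak 4.
Total picker-days = 13 over 4 days ⇒ peak ≥ ⌈13/4⌉ = 4, so 4 is optimal.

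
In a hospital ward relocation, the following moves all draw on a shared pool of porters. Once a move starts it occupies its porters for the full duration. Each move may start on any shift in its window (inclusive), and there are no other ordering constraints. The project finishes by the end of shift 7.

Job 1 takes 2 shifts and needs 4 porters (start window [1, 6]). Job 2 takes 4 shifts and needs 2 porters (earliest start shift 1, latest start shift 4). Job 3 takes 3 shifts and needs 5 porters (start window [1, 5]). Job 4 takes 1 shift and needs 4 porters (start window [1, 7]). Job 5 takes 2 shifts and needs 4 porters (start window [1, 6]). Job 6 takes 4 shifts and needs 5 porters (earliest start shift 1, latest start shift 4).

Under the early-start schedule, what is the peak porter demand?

24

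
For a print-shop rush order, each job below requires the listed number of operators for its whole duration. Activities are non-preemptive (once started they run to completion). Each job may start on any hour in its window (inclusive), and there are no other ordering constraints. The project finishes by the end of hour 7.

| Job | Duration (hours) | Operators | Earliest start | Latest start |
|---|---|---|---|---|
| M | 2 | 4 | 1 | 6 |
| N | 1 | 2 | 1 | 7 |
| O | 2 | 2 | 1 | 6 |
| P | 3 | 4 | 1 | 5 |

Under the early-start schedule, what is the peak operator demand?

12

Early-start schedule: M@1, N@1, O@1, P@1.
Load per hour: hour 1: 12, hour 2: 10, hour 3: 4, hour 4: 0, hour 5: 0, hour 6: 0, hour 7: 0.
Peak is 12.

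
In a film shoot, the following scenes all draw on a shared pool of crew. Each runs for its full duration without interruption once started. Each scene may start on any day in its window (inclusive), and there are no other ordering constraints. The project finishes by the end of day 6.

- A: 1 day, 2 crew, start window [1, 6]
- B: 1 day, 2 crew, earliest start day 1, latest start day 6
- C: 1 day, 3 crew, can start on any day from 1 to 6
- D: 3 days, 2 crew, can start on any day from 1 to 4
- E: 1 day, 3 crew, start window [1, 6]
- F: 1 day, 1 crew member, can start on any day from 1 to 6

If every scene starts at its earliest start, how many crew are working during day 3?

At early start, day 3 has: D.
Demand: 2 = 2.

2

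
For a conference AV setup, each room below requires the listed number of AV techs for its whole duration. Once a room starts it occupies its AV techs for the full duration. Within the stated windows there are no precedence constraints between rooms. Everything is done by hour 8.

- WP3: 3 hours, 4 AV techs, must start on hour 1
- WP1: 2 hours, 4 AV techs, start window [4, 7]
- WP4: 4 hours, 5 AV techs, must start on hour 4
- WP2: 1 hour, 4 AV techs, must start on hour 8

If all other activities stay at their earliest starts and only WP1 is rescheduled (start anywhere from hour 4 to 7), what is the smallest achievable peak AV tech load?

WP1@4: h1:4  h2:4  h3:4  h4:9  h5:9  h6:5  h7:5  h8:4 → peak 9
WP1@5: h1:4  h2:4  h3:4  h4:5  h5:9  h6:9  h7:5  h8:4 → peak 9
WP1@6: h1:4  h2:4  h3:4  h4:5  h5:5  h6:9  h7:9  h8:4 → peak 9
WP1@7: h1:4  h2:4  h3:4  h4:5  h5:5  h6:5  h7:9  h8:8 → peak 9
Best is WP1@4, peak 9.

9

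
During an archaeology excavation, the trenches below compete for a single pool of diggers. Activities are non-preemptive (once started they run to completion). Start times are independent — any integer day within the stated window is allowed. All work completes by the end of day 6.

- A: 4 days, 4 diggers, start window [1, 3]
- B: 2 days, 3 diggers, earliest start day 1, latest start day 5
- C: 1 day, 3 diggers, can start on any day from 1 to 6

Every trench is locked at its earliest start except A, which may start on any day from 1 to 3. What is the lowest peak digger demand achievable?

A@1: d1:10  d2:7  d3:4  d4:4  d5:0  d6:0 → peak 10
A@2: d1:6  d2:7  d3:4  d4:4  d5:4  d6:0 → peak 7
A@3: d1:6  d2:3  d3:4  d4:4  d5:4  d6:4 → peak 6
Best is A@3, peak 6.

6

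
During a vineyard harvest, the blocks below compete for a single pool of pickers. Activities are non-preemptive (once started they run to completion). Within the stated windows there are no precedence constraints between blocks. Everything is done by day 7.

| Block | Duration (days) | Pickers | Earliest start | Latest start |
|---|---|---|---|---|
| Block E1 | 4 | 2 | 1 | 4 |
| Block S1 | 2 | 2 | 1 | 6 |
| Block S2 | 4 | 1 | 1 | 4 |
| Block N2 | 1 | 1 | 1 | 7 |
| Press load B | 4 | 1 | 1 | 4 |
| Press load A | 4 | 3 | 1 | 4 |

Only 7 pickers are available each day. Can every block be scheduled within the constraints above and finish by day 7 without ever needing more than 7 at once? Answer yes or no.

yes

Schedule Block E1@1, Block S1@1, Block S2@1, Block N2@1, Press load B@1, Press load A@3: d1:7  d2:6  d3:7  d4:7  d5:3  d6:3  d7:0 — peak 7 ≤ 7.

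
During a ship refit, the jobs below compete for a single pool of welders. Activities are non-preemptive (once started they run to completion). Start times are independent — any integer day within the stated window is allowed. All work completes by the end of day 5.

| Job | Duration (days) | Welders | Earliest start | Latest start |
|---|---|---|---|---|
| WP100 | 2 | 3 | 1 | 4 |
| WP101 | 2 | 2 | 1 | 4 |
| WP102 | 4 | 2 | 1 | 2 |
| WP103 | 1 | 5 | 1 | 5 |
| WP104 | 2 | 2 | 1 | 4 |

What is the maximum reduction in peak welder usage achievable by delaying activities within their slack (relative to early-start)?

Early-start peak: d1:14  d2:9  d3:2  d4:2  d5:0 ⇒ 14.
Leveled (WP100@1, WP101@3, WP102@1, WP103@5, WP104@3): d1:5  d2:5  d3:6  d4:6  d5:5 ⇒ 6.
Reduction 14 − 6 = 8.

8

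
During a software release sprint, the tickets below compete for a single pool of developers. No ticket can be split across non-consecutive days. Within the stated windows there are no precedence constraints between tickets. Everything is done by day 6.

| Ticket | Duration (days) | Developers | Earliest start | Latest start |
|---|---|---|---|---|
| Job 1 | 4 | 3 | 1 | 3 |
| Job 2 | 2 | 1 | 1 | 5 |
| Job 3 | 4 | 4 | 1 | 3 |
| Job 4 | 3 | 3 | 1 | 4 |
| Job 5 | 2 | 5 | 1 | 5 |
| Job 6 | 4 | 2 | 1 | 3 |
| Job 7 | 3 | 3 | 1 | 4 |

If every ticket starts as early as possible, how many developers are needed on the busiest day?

Early-start schedule: Job 1@1, Job 2@1, Job 3@1, Job 4@1, Job 5@1, Job 6@1, Job 7@1.
Load per day: day 1: 21, day 2: 21, day 3: 15, day 4: 9, day 5: 0, day 6: 0.
Peak is 21.

21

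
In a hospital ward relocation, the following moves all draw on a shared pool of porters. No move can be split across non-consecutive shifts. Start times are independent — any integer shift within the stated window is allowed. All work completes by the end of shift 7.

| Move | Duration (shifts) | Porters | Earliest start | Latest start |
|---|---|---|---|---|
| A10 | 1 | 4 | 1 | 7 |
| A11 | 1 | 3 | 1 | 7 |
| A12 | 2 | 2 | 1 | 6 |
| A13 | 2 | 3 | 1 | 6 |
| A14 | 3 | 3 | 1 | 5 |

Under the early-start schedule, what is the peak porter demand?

Early-start schedule: A10@1, A11@1, A12@1, A13@1, A14@1.
Load per shift: shift 1: 15, shift 2: 8, shift 3: 3, shift 4: 0, shift 5: 0, shift 6: 0, shift 7: 0.
Peak is 15.

15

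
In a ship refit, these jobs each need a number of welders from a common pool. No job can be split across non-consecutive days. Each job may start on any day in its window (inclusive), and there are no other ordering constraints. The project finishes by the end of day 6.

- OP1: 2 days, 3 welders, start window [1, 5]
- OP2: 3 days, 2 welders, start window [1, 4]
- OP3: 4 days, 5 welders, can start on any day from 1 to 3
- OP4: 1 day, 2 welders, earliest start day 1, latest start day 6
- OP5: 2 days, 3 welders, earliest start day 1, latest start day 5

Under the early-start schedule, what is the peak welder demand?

15

Early-start schedule: OP1@1, OP2@1, OP3@1, OP4@1, OP5@1.
Load per day: day 1: 15, day 2: 13, day 3: 7, day 4: 5, day 5: 0, day 6: 0.
Peak is 15.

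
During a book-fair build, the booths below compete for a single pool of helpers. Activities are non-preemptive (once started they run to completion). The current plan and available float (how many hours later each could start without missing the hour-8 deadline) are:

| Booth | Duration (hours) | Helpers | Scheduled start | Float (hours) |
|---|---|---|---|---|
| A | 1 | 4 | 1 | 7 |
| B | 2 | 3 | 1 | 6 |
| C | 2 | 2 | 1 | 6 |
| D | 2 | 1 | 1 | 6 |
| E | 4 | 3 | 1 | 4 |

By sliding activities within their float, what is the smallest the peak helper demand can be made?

Early-start (A@1, B@1, C@1, D@1, E@1) gives peak 13: h1:13  h2:9  h3:3  h4:3  h5:0  h6:0  h7:0  h8:0.
Shift B→2, C→2, D→4, E→4.
Schedule A@1, B@2, C@2, D@4, E@4: h1:4  h2:5  h3:5  h4:4  h5:4  h6:3  h7:3  h8:0 — peak 5.

5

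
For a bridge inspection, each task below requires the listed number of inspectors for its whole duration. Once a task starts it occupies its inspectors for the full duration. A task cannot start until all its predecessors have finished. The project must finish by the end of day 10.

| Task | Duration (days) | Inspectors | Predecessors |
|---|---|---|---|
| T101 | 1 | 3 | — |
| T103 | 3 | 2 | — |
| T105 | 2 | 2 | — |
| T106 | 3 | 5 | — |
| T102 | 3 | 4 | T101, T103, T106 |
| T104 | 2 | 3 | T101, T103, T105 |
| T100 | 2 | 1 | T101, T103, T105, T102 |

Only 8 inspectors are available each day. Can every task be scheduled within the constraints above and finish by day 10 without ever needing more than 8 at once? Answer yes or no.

Schedule T101@1, T103@1, T105@1, T106@3, T102@6, T104@6, T100@9: d1:7  d2:4  d3:7  d4:5  d5:5  d6:7  d7:7  d8:4  d9:1  d10:1 — peak 7 ≤ 8.

yes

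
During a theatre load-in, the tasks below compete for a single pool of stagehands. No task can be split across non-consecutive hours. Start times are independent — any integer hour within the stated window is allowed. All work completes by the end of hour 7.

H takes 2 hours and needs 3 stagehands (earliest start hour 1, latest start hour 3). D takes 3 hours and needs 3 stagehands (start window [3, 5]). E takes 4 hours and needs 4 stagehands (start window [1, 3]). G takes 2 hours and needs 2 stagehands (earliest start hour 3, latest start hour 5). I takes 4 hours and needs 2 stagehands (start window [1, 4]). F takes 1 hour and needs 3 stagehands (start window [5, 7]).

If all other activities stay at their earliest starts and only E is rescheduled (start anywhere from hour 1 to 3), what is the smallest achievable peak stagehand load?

E@1: h1:9  h2:9  h3:11  h4:11  h5:6  h6:0  h7:0 → peak 11
E@2: h1:5  h2:9  h3:11  h4:11  h5:10  h6:0  h7:0 → peak 11
E@3: h1:5  h2:5  h3:11  h4:11  h5:10  h6:4  h7:0 → peak 11
Best is E@1, peak 11.

11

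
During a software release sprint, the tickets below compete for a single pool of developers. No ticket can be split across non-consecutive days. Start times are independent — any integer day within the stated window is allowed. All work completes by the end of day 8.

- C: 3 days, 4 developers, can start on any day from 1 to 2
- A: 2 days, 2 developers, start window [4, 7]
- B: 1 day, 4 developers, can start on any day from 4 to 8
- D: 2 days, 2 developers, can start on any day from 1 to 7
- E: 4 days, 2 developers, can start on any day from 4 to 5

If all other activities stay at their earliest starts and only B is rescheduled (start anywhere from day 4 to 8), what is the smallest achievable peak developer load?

B@4: d1:6  d2:6  d3:4  d4:8  d5:4  d6:2  d7:2  d8:0 → peak 8
B@5: d1:6  d2:6  d3:4  d4:4  d5:8  d6:2  d7:2  d8:0 → peak 8
B@6: d1:6  d2:6  d3:4  d4:4  d5:4  d6:6  d7:2  d8:0 → peak 6
B@7: d1:6  d2:6  d3:4  d4:4  d5:4  d6:2  d7:6  d8:0 → peak 6
B@8: d1:6  d2:6  d3:4  d4:4  d5:4  d6:2  d7:2  d8:4 → peak 6
Best is B@6, peak 6.

6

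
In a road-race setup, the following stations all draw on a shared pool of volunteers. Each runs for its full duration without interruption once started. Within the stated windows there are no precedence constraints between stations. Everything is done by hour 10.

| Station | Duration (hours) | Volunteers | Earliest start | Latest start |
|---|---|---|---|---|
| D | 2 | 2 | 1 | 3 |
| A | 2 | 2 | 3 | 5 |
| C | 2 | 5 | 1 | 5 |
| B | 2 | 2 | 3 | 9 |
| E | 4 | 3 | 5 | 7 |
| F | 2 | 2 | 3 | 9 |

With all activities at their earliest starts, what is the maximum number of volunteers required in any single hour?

Early-start schedule: D@1, A@3, C@1, B@3, E@5, F@3.
Load per hour: hour 1: 7, hour 2: 7, hour 3: 6, hour 4: 6, hour 5: 3, hour 6: 3, hour 7: 3, hour 8: 3, hour 9: 0, hour 10: 0.
Peak is 7.

7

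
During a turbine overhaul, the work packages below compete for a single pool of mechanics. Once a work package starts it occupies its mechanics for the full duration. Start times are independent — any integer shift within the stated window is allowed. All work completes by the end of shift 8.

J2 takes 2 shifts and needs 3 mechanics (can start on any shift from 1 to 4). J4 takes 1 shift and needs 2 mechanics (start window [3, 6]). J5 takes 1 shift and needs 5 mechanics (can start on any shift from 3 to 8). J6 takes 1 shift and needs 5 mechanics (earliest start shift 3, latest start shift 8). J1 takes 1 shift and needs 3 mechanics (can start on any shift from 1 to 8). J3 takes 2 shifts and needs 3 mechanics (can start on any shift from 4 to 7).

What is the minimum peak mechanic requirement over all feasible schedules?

Early-start (J2@1, J4@3, J5@3, J6@3, J1@1, J3@4) gives peak 12: s1:6  s2:3  s3:12  s4:3  s5:3  s6:0  s7:0  s8:0.
Shift J5→4, J6→5, J1→3, J3→6.
Schedule J2@1, J4@3, J5@4, J6@5, J1@3, J3@6: s1:3  s2:3  s3:5  s4:5  s5:5  s6:3  s7:3  s8:0 — peak 5.

5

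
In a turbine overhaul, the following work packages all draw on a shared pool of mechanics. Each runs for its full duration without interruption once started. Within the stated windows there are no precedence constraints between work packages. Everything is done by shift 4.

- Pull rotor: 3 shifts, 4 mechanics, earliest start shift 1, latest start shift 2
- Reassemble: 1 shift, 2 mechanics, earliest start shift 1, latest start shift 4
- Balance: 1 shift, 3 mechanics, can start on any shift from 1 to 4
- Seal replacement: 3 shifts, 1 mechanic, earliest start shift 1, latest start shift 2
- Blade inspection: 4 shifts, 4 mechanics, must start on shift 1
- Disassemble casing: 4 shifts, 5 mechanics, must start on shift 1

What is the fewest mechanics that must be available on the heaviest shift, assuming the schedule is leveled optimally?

14

Early-start (Pull rotor@1, Reassemble@1, Balance@1, Seal replacement@1, Blade inspection@1, Disassemble casing@1) gives peak 19: s1:19  s2:14  s3:14  s4:9.
Shift Reassemble→4, Balance→4.
Schedule Pull rotor@1, Reassemble@4, Balance@4, Seal replacement@1, Blade inspection@1, Disassemble casing@1: s1:14  s2:14  s3:14  s4:14 — peak 14.
Total mechanic-shifts = 56 over 4 shifts ⇒ peak ≥ ⌈56/4⌉ = 14, so 14 is optimal.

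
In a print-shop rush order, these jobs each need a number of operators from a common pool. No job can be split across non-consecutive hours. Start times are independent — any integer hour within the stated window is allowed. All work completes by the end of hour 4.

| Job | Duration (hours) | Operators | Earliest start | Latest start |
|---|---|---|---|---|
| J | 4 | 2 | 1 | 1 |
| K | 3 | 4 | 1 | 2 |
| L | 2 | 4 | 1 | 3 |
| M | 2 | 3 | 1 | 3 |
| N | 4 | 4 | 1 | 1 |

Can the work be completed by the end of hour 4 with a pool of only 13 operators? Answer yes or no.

no

The minimum achievable peak is 14; 13 < 14, so no feasible schedule stays within the cap.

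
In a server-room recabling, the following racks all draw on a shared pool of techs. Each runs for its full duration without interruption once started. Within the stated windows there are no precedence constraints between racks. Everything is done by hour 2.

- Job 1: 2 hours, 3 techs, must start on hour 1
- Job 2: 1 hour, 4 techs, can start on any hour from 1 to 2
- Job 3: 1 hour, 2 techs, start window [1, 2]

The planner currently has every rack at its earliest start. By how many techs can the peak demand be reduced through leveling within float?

Early-start peak: h1:9  h2:3 ⇒ 9.
Leveled (Job 1@1, Job 2@1, Job 3@2): h1:7  h2:5 ⇒ 7.
Reduction 9 − 7 = 2.

2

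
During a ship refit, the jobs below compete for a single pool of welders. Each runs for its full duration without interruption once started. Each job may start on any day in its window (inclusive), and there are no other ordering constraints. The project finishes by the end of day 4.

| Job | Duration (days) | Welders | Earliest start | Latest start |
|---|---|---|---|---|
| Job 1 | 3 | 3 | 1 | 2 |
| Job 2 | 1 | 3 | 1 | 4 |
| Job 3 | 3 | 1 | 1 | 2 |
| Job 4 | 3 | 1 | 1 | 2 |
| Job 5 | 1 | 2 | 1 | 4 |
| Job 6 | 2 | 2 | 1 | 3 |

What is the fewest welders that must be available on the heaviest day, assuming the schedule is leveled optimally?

7

Early-start (Job 1@1, Job 2@1, Job 3@1, Job 4@1, Job 5@1, Job 6@1) gives peak 12: d1:12  d2:7  d3:5  d4:0.
Shift Job 4→2, Job 5→2, Job 6→3.
Schedule Job 1@1, Job 2@1, Job 3@1, Job 4@2, Job 5@2, Job 6@3: d1:7  d2:7  d3:7  d4:3 — peak 7.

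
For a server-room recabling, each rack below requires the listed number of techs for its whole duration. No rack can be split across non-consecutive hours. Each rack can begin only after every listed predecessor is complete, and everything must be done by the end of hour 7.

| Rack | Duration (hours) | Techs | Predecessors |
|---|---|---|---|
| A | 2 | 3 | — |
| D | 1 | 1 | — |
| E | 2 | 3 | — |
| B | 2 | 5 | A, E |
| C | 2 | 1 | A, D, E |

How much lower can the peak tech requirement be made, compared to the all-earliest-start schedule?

1

Early-start peak: h1:7  h2:6  h3:6  h4:6  h5:0  h6:0  h7:0 ⇒ 7.
Leveled (A@1, D@1, E@2, B@4, C@4): h1:4  h2:6  h3:3  h4:6  h5:6  h6:0  h7:0 ⇒ 6.
Reduction 7 − 6 = 1.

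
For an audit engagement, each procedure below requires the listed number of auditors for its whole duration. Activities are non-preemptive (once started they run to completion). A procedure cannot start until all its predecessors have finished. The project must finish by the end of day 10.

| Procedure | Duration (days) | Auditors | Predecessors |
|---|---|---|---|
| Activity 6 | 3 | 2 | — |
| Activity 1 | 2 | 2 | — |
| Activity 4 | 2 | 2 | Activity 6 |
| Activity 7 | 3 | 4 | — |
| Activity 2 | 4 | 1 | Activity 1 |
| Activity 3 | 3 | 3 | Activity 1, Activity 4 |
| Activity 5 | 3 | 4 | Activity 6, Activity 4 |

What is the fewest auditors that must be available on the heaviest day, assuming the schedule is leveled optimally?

7

Early-start (Activity 6@1, Activity 1@1, Activity 4@4, Activity 7@1, Activity 2@3, Activity 3@6, Activity 5@6) gives peak 8: d1:8  d2:8  d3:7  d4:3  d5:3  d6:8  d7:7  d8:7  d9:0  d10:0.
Shift Activity 7→3, Activity 5→7.
Schedule Activity 6@1, Activity 1@1, Activity 4@4, Activity 7@3, Activity 2@3, Activity 3@6, Activity 5@7: d1:4  d2:4  d3:7  d4:7  d5:7  d6:4  d7:7  d8:7  d9:4  d10:0 — peak 7.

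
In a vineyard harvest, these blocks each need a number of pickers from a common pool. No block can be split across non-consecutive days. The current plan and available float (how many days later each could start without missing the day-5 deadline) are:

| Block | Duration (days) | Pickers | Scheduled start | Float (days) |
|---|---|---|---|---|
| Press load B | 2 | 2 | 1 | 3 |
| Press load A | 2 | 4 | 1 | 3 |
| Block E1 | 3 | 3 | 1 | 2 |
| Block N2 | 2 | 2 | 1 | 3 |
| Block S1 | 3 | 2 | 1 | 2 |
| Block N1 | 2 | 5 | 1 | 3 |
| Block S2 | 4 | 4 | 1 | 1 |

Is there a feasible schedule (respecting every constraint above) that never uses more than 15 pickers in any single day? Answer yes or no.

yes

Schedule Press load B@1, Press load A@1, Block E1@1, Block N2@3, Block S1@3, Block N1@4, Block S2@1: d1:13  d2:13  d3:11  d4:13  d5:7 — peak 13 ≤ 15.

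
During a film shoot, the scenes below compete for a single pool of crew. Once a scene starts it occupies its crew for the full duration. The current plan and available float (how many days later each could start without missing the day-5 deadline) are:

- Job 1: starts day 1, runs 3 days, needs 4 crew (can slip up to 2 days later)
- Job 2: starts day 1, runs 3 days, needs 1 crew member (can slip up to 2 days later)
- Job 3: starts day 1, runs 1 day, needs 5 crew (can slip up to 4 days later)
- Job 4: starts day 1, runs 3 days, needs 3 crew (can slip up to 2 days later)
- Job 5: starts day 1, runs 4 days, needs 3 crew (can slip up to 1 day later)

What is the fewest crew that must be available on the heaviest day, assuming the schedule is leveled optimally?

11

Early-start (Job 1@1, Job 2@1, Job 3@1, Job 4@1, Job 5@1) gives peak 16: d1:16  d2:11  d3:11  d4:3  d5:0.
Shift Job 4→2, Job 5→2.
Schedule Job 1@1, Job 2@1, Job 3@1, Job 4@2, Job 5@2: d1:10  d2:11  d3:11  d4:6  d5:3 — peak 11.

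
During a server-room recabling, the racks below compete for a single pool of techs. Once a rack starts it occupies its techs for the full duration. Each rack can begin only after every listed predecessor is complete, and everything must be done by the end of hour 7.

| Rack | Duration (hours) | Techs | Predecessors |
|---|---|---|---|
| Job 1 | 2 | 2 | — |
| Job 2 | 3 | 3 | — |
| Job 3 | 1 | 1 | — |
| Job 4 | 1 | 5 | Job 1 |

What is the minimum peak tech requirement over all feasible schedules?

5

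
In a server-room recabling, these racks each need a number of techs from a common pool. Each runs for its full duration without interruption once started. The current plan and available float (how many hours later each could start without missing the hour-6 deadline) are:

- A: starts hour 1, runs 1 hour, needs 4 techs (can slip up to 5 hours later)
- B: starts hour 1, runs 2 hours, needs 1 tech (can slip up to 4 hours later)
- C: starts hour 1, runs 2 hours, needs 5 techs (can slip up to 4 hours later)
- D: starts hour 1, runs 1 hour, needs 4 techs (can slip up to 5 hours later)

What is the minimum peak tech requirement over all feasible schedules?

5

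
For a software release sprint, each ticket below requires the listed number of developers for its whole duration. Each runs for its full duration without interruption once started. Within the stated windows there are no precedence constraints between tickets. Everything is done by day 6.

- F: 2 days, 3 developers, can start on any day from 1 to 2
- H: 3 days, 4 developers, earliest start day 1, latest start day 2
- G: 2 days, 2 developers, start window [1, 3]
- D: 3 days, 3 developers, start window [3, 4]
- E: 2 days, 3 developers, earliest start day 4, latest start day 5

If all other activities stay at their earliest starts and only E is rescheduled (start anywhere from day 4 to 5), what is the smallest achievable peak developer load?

9

E@4: d1:9  d2:9  d3:7  d4:6  d5:6  d6:0 → peak 9
E@5: d1:9  d2:9  d3:7  d4:3  d5:6  d6:3 → peak 9
Best is E@4, peak 9.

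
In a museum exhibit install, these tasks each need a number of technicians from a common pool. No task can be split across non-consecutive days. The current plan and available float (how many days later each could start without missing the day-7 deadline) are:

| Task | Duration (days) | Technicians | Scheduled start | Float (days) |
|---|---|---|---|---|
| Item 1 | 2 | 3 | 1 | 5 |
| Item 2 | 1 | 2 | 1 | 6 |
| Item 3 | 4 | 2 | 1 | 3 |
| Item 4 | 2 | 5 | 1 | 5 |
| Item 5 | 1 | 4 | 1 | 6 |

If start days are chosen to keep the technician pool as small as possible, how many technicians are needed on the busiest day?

Early-start (Item 1@1, Item 2@1, Item 3@1, Item 4@1, Item 5@1) gives peak 16: d1:16  d2:10  d3:2  d4:2  d5:0  d6:0  d7:0.
Shift Item 2→3, Item 4→5, Item 5→7.
Schedule Item 1@1, Item 2@3, Item 3@1, Item 4@5, Item 5@7: d1:5  d2:5  d3:4  d4:2  d5:5  d6:5  d7:4 — peak 5.
Total technician-days = 30 over 7 days ⇒ peak ≥ ⌈30/7⌉ = 5, so 5 is optimal.

5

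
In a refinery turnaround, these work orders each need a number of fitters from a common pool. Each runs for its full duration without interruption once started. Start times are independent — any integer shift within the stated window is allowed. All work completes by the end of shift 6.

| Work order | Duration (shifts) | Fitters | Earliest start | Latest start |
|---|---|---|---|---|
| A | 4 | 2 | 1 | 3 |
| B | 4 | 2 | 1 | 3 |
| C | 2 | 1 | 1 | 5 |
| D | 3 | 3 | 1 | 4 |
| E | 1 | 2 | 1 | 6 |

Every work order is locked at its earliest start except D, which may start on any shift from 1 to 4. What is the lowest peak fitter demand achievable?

D@1: s1:10  s2:8  s3:7  s4:4  s5:0  s6:0 → peak 10
D@2: s1:7  s2:8  s3:7  s4:7  s5:0  s6:0 → peak 8
D@3: s1:7  s2:5  s3:7  s4:7  s5:3  s6:0 → peak 7
D@4: s1:7  s2:5  s3:4  s4:7  s5:3  s6:3 → peak 7
Best is D@3, peak 7.

7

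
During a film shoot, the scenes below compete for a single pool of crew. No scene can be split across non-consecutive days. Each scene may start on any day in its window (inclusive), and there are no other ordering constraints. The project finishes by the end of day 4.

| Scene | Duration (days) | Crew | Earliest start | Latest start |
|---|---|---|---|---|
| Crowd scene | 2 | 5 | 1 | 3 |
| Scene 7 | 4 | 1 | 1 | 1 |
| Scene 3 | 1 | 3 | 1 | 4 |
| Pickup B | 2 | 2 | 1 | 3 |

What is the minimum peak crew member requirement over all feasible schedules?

6

Early-start (Crowd scene@1, Scene 7@1, Scene 3@1, Pickup B@1) gives peak 11: d1:11  d2:8  d3:1  d4:1.
Shift Scene 3→3, Pickup B→3.
Schedule Crowd scene@1, Scene 7@1, Scene 3@3, Pickup B@3: d1:6  d2:6  d3:6  d4:3 — peak 6.
Total crew member-days = 21 over 4 days ⇒ peak ≥ ⌈21/4⌉ = 6, so 6 is optimal.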